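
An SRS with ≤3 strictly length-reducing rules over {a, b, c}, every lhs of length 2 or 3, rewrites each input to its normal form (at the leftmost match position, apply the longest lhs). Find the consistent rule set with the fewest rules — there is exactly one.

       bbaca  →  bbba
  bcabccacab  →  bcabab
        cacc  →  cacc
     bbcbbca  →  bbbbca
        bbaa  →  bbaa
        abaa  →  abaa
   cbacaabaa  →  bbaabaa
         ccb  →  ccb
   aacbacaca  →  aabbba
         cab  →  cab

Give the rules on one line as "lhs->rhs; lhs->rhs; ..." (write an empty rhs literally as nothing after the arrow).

aca->ba; bcc->; cbb->bb

  | bbaca => bbba
  | bcabccacab => bcaacab => bcabab
  | cacc
  | bbcbbca => bbbbca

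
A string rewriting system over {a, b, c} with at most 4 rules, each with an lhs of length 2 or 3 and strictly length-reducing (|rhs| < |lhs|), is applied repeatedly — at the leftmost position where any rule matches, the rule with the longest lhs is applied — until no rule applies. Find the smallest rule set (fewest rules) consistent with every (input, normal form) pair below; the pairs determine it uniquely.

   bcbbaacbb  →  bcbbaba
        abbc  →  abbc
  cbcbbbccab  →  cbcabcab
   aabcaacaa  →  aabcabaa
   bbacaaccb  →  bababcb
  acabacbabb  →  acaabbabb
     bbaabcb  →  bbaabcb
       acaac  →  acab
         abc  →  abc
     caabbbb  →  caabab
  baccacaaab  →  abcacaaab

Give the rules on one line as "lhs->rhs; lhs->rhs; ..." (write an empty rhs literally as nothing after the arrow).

aac->ab; bac->ab; bbb->ba

  | bcbbaacbb => bcbbabbb => bcbbaba
  | abbc
  | cbcbbbccab => cbcbaccab => cbcabcab
  | aabcaacaa => aabcabaa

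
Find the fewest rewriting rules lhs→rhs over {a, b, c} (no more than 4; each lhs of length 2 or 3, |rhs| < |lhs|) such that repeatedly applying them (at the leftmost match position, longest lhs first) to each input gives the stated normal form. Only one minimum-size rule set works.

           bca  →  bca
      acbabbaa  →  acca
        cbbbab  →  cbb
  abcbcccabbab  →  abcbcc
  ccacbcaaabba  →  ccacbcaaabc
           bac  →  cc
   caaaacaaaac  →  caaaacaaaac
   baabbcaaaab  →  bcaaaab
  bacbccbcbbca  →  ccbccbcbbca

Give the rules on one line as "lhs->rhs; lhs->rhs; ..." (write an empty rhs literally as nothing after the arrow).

ba->c; bab->; cab->

  | bca
  | acbabbaa => acbaa => acca
  | cbbbab => cbb
  | abcbcccabbab => abcbccbab => abcbcc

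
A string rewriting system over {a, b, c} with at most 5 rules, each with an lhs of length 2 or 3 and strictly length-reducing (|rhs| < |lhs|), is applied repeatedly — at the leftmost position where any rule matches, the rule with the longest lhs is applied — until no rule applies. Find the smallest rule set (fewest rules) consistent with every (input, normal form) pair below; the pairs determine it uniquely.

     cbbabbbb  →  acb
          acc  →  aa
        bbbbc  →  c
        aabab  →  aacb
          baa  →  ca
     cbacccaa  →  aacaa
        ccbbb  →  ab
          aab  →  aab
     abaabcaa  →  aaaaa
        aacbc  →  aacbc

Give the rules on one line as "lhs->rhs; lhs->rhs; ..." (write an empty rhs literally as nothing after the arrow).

ba->c; bb->; cab->ac; cc->a

  | cbbabbbb => cabbbb => acbbb => acb
  | acc => aa
  | bbbbc => bbc => c
  | aabab => aacb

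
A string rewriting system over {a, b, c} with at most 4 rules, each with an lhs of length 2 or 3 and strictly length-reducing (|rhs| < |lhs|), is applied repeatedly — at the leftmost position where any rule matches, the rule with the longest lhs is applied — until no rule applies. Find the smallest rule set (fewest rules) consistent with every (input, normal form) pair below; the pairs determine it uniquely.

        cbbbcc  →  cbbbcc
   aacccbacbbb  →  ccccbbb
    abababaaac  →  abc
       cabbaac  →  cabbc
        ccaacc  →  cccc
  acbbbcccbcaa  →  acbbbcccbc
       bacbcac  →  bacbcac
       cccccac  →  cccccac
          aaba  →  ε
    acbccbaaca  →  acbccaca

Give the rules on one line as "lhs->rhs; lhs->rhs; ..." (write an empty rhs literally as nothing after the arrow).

  | cbbbcc
  | aacccbacbbb => cccbacbbb => ccccbbb
  | abababaaac => abaabaaac => abaaaac => abaac => abc
  | cabbaac => cabbc

aa->; aab->a; bab->ba; cba->c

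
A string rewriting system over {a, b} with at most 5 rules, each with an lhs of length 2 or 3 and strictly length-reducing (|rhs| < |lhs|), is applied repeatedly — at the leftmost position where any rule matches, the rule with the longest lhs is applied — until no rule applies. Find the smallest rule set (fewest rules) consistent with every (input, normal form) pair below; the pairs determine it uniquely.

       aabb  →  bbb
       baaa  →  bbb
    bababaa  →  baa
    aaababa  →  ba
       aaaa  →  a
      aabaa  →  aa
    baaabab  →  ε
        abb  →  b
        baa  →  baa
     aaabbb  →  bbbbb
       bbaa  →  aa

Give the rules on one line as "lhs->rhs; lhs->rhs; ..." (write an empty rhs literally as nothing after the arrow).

  | aabb => bbb
  | baaa => bbb
  | bababaa => babaa => baa
  | aaababa => bbbaba => baba => ba

aaa->bb; aab->bb; ab->; bba->a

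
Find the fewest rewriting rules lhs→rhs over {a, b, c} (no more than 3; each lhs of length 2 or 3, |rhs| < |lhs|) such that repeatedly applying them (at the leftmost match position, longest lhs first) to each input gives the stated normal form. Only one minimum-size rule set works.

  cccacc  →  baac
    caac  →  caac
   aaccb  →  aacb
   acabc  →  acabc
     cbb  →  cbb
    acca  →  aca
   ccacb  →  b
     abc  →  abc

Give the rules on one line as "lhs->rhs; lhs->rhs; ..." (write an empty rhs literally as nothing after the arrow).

  | cccacc => baacc => baac
  | caac
  | aaccb => aacb
  | acabc

cac->; cc->c; ccc->ba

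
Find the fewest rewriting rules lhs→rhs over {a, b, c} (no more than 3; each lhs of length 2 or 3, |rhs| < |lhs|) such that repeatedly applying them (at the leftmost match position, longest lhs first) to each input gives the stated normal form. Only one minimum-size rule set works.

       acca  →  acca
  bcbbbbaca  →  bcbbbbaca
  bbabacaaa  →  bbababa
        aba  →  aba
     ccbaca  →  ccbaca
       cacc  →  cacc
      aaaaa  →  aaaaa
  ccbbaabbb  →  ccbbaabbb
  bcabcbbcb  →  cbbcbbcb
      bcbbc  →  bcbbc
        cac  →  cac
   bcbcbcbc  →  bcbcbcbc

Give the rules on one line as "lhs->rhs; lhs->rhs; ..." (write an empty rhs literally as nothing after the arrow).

bca->cb; caa->b

  | acca
  | bcbbbbaca
  | bbabacaaa => bbababa
  | aba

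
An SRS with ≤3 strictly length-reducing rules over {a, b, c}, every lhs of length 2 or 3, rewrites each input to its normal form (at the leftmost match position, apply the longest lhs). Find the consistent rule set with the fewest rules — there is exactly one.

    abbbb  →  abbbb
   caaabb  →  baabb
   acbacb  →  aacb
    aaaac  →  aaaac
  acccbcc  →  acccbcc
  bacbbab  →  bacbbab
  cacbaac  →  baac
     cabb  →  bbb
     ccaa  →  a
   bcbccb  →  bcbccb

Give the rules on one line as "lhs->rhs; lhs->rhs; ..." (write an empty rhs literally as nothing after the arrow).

ca->b; cba->a

  | abbbb
  | caaabb => baabb
  | acbacb => aacb
  | aaaac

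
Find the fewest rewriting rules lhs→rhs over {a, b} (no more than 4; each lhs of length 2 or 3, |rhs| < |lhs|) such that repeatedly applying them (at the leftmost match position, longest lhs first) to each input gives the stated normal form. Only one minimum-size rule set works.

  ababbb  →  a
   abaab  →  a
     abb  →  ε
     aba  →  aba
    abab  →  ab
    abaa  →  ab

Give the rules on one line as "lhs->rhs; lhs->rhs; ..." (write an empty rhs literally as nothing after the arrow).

aa->; aab->bb; bab->b; bb->a

  | ababbb => abbb => aab => bb => a
  | abaab => abbb => aab => bb => a
  | abb => aa => ε
  | aba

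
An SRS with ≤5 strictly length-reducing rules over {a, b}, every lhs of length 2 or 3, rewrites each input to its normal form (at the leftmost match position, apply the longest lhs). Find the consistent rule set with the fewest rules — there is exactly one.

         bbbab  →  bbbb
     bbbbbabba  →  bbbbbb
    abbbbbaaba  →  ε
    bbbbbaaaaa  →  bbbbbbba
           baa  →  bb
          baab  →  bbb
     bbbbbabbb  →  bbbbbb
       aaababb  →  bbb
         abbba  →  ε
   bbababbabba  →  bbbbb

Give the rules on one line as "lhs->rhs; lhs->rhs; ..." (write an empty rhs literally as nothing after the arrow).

aa->b; ab->b; aba->; abb->a

  | bbbab => bbbb
  | bbbbbabba => bbbbbaa => bbbbbb
  | abbbbbaaba => abbbaaba => abaaba => aba => ε
  | bbbbbaaaaa => bbbbbbaaa => bbbbbbba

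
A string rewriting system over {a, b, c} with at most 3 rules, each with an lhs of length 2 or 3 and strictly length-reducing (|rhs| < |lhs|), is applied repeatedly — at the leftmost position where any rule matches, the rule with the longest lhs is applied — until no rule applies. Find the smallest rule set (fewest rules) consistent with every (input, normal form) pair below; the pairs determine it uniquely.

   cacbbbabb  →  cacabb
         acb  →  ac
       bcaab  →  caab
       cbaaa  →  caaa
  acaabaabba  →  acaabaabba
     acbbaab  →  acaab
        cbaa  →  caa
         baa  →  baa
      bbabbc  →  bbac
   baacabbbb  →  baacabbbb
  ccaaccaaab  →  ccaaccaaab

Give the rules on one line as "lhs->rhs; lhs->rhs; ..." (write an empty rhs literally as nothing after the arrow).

bc->c; cb->c

  | cacbbbabb => cacbbabb => cacbabb => cacabb
  | acb => ac
  | bcaab => caab
  | cbaaa => caaa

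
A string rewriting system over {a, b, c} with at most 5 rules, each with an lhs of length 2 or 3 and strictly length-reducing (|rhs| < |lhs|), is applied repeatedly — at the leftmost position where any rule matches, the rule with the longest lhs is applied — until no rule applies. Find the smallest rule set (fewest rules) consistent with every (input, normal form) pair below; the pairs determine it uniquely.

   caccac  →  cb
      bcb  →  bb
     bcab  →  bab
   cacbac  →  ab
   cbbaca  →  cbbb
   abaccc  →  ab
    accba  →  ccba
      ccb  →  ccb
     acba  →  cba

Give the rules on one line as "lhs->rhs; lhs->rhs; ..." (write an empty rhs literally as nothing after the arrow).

  | caccac => acac => cbc => cb
  | bcb => bb
  | bcab => bab
  | cacbac => abac => abc => ab

ac->c; aca->cb; bc->b; cac->a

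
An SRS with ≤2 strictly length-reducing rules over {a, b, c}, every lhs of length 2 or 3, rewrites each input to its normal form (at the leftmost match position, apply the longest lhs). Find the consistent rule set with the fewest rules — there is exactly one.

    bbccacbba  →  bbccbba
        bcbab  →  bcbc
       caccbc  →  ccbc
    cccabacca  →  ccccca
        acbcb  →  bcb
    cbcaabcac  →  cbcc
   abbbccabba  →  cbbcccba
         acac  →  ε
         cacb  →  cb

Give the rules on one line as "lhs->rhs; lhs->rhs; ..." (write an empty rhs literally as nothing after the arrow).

  | bbccacbba => bbccbba
  | bcbab => bcbc
  | caccbc => ccbc
  | cccabacca => ccccacca => ccccca

ab->c; ac->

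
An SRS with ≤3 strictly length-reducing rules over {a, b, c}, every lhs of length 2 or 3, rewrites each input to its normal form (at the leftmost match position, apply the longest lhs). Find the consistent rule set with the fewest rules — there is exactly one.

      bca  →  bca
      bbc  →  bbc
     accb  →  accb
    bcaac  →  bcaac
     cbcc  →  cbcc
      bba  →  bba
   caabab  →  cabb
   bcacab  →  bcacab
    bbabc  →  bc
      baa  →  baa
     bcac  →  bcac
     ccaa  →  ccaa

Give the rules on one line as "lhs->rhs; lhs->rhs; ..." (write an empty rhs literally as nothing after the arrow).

  | bca
  | bbc
  | accb
  | bcaac

aba->b; bab->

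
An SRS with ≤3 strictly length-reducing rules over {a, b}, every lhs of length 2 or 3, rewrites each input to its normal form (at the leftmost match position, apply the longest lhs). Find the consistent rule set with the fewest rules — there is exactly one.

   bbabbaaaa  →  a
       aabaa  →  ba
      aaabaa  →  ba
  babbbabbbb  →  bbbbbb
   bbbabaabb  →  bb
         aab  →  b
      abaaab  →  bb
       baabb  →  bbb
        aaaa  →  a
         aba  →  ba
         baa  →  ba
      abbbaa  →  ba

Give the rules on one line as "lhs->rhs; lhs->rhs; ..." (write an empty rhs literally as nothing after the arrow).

aa->a; ab->b; bba->

  | bbabbaaaa => bbaaaa => aaa => aa => a
  | aabaa => abaa => baa => ba
  | aaabaa => aabaa => abaa => baa => ba
  | babbbabbbb => bbbbabbbb => bbbbbb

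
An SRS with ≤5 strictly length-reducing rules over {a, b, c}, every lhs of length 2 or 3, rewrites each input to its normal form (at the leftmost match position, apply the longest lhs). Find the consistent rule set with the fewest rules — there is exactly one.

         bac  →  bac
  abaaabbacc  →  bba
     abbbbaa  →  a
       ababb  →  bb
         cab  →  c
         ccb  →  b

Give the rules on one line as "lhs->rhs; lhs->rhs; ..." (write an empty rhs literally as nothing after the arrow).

  | bac
  | abaaabbacc => aaaabbacc => aabbacc => bbacc => bba
  | abbbbaa => abbbaa => abbaa => abaa => aaa => a
  | ababb => aabb => bb

aa->; ab->a; cab->c; cc->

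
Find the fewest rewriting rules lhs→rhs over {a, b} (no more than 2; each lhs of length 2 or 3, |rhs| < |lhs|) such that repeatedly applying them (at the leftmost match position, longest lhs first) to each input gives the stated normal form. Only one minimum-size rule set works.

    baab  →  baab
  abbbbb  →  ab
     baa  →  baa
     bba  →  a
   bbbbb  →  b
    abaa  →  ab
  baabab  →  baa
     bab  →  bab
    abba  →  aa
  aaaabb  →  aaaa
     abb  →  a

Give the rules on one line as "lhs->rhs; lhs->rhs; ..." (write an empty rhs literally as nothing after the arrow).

  | baab
  | abbbbb => abbb => ab
  | baa
  | bba => a

aba->ab; bb->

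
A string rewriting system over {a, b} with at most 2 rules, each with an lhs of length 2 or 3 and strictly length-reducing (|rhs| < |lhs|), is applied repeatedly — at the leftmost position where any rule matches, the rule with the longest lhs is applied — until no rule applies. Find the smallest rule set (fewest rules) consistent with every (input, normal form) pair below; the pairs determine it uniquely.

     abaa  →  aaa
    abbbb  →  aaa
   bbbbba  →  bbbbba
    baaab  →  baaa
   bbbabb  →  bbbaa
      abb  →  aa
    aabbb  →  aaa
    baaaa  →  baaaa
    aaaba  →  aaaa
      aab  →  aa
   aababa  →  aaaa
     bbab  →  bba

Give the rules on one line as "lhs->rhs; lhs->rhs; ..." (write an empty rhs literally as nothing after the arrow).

ab->a; abb->aa

  | abaa => aaa
  | abbbb => aabb => aaa
  | bbbbba
  | baaab => baaa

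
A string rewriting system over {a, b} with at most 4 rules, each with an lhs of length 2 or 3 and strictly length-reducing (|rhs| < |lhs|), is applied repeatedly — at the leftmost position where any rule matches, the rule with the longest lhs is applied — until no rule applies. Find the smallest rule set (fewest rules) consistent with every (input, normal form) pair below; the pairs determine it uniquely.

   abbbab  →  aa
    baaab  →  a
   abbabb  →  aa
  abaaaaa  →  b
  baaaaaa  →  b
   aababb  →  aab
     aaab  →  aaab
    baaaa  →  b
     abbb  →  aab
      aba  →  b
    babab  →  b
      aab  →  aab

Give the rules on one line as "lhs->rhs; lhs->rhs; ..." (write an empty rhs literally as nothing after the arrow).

aba->b; ba->b; bb->a; bba->

  | abbbab => aabab => abb => aa
  | baaab => baab => bab => bb => a
  | abbabb => abb => aa
  | abaaaaa => baaaa => baaa => baa => ba => b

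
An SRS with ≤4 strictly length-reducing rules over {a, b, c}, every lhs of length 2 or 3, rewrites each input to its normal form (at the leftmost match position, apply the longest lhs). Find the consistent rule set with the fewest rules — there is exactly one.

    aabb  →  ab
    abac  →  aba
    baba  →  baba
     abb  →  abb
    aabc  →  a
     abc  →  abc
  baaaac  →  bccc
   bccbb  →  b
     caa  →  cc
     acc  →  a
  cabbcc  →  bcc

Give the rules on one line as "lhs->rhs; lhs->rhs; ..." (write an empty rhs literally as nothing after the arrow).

aa->c; ac->a; cab->; cb->a

  | aabb => cbb => ab
  | abac => aba
  | baba
  | abb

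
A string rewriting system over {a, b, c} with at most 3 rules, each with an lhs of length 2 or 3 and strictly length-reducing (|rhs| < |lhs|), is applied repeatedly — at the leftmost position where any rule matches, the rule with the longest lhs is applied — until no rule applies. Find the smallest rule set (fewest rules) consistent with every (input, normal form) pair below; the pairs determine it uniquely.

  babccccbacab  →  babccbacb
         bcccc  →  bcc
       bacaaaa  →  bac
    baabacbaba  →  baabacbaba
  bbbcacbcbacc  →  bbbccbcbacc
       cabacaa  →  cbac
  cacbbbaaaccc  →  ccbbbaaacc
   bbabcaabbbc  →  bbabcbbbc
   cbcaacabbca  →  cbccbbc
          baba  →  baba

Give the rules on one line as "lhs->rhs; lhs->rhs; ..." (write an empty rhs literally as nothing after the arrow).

ca->c; ccc->cc

  | babccccbacab => babcccbacab => babccbacab => babccbacb
  | bcccc => bccc => bcc
  | bacaaaa => bacaaa => bacaa => baca => bac
  | baabacbaba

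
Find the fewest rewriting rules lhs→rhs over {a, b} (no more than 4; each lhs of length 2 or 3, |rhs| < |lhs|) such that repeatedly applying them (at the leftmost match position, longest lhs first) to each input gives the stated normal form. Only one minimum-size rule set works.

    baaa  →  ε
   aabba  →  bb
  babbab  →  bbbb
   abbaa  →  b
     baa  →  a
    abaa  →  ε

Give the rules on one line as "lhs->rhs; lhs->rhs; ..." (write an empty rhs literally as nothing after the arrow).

  | baaa => aa => ε
  | aabba => bba => bb
  | babbab => bbbab => bbbb
  | abbaa => bbaa => ba => b

aa->; abb->bb; ba->b; baa->a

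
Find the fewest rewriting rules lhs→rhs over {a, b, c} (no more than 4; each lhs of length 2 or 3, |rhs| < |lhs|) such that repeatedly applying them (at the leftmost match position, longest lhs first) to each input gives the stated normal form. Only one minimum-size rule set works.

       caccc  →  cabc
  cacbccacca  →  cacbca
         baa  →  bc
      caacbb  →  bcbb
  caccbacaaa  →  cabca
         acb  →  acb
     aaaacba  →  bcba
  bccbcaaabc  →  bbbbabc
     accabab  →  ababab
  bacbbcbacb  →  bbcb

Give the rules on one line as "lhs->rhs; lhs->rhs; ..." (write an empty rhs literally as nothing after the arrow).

  | caccc => cabc
  | cacbccacca => cacbbacca => cacbca
  | baa => bc
  | caacbb => cccbb => bcbb

aa->c; bac->; cc->b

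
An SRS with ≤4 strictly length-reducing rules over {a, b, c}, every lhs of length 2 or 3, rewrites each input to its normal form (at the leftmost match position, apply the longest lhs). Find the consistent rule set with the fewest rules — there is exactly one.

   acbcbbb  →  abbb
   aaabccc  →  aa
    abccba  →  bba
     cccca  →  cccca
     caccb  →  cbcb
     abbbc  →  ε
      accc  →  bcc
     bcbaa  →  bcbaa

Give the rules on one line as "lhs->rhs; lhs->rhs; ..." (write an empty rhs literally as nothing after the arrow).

  | acbcbbb => bbcbbb => abbb
  | aaabccc => aaacc => aabc => aa
  | abccba => acba => bba
  | cccca

aba->; abc->a; ac->b; bbc->a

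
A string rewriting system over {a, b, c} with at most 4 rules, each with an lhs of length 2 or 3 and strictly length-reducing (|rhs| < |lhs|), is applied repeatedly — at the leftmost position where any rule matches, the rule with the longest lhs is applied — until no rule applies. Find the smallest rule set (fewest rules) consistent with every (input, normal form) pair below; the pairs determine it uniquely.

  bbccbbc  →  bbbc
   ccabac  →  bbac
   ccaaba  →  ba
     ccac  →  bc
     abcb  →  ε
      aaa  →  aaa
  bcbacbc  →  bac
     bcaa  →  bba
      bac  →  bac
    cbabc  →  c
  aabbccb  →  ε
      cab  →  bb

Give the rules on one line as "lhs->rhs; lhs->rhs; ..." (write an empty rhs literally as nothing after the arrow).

  | bbccbbc => bbcbbc => bbbc
  | ccabac => cabac => bbac
  | ccaaba => caaba => baba => ba
  | ccac => cac => bc

ab->; ca->b; cb->; cc->c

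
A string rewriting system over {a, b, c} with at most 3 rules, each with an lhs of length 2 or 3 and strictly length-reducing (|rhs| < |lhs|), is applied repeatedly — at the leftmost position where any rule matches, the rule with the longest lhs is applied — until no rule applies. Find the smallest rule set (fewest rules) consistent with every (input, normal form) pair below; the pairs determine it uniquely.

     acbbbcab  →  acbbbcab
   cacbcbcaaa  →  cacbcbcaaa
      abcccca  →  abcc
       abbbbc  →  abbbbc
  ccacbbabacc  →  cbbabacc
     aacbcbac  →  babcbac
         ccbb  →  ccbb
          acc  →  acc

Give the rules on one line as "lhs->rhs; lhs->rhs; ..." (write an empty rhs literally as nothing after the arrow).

  | acbbbcab
  | cacbcbcaaa
  | abcccca => abcc
  | abbbbc

aac->ba; cca->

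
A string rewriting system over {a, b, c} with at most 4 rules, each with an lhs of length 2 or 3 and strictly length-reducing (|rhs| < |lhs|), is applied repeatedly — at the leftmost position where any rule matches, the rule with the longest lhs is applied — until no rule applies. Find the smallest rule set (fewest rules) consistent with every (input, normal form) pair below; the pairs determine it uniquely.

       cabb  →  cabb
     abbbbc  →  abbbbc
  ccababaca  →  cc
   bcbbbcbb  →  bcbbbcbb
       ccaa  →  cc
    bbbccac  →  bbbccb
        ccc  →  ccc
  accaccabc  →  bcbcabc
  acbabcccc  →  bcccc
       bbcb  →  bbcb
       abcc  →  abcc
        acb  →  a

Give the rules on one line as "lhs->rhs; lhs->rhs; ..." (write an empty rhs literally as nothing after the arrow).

aa->; ac->b; acb->a; ba->

  | cabb
  | abbbbc
  | ccababaca => ccabaca => ccaca => ccba => cc
  | bcbbbcbb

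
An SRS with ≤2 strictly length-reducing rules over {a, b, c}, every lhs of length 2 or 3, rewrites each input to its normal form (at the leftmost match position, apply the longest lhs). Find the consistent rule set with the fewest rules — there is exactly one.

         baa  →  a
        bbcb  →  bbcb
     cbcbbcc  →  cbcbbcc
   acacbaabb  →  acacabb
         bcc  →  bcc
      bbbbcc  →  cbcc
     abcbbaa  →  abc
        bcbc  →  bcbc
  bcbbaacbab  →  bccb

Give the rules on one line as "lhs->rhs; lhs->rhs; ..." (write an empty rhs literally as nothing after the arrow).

  | baa => a
  | bbcb
  | cbcbbcc
  | acacbaabb => acacabb

ba->; bbb->c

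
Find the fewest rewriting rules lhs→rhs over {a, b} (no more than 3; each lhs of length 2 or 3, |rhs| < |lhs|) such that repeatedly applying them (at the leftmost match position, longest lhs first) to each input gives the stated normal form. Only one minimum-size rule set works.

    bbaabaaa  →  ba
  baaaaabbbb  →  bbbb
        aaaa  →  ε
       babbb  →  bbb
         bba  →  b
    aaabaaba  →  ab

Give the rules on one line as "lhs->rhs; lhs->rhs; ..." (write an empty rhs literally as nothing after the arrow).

  | bbaabaaa => babaaa => baaa => ba
  | baaaaabbbb => baaabbbb => babbbb => bbbb
  | aaaa => aa => ε
  | babbb => bbb

aa->; bab->b; bba->b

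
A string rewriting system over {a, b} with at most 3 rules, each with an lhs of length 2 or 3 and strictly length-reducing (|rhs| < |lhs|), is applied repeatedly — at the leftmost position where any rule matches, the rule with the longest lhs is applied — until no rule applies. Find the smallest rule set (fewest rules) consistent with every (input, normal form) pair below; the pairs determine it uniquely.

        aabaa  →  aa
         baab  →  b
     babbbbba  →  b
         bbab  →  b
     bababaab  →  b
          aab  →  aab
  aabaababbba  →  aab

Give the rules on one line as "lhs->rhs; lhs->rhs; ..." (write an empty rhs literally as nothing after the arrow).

  | aabaa => aa
  | baab => b
  | babbbbba => bbbbbba => bbbbba => bbbba => bbba => bba => ba => b
  | bbab => bab => bb => b

ba->b; baa->; bb->b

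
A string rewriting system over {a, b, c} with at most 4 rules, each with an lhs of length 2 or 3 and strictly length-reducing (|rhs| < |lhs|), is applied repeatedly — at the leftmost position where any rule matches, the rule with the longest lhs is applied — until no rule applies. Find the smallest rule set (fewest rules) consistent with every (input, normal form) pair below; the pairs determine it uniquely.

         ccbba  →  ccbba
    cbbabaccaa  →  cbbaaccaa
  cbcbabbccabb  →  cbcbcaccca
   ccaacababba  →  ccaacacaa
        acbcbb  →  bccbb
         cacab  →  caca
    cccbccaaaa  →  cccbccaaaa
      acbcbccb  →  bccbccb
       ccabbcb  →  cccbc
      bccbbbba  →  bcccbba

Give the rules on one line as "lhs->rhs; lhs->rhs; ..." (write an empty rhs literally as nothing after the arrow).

  | ccbba
  | cbbabaccaa => cbbaaccaa
  | cbcbabbccabb => cbcbcaccabb => cbcbcaccca
  | ccaacababba => ccaacaabba => ccaacacaa

ab->a; abb->ca; acb->bc; bbb->cb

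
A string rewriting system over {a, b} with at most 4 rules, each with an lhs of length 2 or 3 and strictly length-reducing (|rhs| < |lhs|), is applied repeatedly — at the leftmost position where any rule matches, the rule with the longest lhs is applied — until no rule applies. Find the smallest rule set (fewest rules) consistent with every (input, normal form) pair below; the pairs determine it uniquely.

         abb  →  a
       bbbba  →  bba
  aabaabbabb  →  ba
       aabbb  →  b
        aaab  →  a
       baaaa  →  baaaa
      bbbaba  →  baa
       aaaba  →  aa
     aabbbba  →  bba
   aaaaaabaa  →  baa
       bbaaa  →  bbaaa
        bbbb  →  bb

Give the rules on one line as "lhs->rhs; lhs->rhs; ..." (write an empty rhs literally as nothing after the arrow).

aab->b; ab->a; bbb->b

  | abb => ab => a
  | bbbba => bba
  | aabaabbabb => baabbabb => bbbabb => babb => bab => ba
  | aabbb => bbb => b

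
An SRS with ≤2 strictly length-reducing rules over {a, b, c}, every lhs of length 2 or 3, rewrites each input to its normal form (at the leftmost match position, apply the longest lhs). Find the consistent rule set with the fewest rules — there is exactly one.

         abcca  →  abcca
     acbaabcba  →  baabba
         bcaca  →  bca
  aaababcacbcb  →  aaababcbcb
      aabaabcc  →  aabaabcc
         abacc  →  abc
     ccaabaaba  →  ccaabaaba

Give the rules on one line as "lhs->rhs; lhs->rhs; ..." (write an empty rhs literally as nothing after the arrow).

ac->; cba->ba

  | abcca
  | acbaabcba => baabcba => baabba
  | bcaca => bca
  | aaababcacbcb => aaababcbcb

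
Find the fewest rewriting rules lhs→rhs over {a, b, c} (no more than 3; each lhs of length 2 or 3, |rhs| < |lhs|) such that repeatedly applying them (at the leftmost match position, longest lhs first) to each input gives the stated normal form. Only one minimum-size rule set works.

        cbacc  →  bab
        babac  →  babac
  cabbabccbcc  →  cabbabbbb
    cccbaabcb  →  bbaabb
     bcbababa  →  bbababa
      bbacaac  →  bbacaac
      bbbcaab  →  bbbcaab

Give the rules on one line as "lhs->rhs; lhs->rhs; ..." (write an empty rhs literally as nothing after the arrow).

  | cbacc => bacc => bab
  | babac
  | cabbabccbcc => cabbabbbcc => cabbabbbb
  | cccbaabcb => bcbaabcb => bbaabcb => bbaabb

cb->b; cc->b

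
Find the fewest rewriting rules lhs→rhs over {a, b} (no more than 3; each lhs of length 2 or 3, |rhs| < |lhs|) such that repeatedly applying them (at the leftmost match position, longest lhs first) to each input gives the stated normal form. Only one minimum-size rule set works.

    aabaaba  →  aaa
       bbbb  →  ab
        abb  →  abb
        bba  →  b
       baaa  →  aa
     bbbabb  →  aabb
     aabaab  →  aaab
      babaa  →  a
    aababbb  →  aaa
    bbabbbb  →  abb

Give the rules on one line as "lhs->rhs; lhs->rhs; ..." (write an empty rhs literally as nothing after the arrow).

  | aabaaba => aaaba => aaa
  | bbbb => ab
  | abb
  | bba => b

ba->; bbb->a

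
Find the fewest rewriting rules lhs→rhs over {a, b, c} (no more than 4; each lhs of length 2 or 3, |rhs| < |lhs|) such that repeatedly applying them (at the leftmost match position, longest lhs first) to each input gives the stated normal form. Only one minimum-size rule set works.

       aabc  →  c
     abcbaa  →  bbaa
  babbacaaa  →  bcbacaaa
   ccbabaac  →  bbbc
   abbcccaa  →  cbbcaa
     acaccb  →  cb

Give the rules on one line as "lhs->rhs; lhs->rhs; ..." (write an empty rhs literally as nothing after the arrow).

  | aabc => acc => ab => c
  | abcbaa => ccbaa => bbaa
  | babbacaaa => bcbacaaa
  | ccbabaac => bbabaac => bbcaac => bbccc => bbbc

aac->cc; ab->c; cc->b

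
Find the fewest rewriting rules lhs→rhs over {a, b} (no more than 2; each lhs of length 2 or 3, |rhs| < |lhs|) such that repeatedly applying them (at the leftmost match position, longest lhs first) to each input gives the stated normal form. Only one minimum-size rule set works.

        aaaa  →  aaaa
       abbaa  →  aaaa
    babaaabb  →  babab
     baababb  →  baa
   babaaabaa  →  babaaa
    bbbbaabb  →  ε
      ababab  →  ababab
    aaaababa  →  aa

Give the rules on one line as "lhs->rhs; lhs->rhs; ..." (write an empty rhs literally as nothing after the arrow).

  | aaaa
  | abbaa => aaaa
  | babaaabb => babab
  | baababb => babb => baa

aab->; bb->a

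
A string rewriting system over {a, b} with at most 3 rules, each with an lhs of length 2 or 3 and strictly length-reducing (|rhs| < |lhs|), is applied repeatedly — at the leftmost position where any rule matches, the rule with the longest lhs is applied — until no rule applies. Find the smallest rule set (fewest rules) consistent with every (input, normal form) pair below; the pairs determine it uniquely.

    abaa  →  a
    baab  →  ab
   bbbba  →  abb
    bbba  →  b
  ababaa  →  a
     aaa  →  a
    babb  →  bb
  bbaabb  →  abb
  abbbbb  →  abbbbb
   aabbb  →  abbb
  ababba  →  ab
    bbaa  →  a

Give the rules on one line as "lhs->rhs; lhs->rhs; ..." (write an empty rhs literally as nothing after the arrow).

  | abaa => aa => a
  | baab => ab
  | bbbba => bbab => abb
  | bbba => bab => b

aa->a; ba->; bba->ab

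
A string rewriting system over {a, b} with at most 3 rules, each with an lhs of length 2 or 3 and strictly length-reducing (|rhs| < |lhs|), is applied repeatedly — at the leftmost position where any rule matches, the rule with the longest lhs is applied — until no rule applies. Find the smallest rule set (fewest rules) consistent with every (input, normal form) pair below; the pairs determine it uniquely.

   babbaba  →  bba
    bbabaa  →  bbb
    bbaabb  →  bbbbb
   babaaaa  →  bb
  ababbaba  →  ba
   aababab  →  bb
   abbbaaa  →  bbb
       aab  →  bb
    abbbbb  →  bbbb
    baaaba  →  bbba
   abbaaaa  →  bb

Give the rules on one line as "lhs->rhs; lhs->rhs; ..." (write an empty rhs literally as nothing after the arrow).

  | babbaba => bbaba => bba
  | bbabaa => bbaa => bbb
  | bbaabb => bbbbb
  | babaaaa => baaaa => baaa => baa => bb

aa->b; aaa->aa; ab->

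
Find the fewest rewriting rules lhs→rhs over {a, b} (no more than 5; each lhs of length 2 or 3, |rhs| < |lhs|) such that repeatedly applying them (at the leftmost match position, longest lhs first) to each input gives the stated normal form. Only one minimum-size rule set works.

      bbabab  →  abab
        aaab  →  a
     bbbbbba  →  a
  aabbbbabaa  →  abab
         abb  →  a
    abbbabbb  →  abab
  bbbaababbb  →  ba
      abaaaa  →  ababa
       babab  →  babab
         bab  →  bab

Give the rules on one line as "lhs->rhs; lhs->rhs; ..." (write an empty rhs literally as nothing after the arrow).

  | bbabab => abab
  | aaab => abb => a
  | bbbbbba => bbbba => bba => a
  | aabbbbabaa => abbbabaa => ababaa => abab

aa->; aaa->ab; aab->a; bb->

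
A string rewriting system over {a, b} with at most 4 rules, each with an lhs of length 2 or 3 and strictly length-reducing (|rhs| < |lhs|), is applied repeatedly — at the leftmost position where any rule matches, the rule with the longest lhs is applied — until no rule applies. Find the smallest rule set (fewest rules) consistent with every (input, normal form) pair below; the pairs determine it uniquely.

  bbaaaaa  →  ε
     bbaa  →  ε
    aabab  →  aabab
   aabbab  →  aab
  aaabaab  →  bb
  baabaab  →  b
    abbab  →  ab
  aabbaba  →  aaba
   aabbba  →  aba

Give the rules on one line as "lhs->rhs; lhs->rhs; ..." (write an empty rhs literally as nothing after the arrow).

  | bbaaaaa => aaaaaa => aaa => ε
  | bbaa => aaa => ε
  | aabab
  | aabbab => aab

aaa->; abb->; baa->b; bba->aa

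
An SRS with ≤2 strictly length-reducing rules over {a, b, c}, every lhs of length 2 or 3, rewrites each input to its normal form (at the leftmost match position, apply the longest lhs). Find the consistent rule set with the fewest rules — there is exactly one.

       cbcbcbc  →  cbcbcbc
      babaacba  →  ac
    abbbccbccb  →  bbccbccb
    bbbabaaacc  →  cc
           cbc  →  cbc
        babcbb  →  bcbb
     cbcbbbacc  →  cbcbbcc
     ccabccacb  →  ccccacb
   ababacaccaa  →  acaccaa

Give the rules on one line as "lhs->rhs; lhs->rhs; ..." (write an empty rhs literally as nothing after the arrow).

  | cbcbcbc
  | babaacba => baacba => acba => ac
  | abbbccbccb => bbccbccb
  | bbbabaaacc => bbbaaacc => bbaacc => bacc => cc

ab->; ba->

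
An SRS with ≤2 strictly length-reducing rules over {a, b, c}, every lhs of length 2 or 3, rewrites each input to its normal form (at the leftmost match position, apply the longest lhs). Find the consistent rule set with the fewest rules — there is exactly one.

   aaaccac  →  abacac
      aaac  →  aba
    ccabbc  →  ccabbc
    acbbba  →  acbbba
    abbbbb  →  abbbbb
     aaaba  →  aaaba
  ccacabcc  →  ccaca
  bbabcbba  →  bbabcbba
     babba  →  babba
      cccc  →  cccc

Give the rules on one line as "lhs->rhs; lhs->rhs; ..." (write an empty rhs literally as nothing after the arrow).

  | aaaccac => abacac
  | aaac => aba
  | ccabbc
  | acbbba

aac->ba; bcc->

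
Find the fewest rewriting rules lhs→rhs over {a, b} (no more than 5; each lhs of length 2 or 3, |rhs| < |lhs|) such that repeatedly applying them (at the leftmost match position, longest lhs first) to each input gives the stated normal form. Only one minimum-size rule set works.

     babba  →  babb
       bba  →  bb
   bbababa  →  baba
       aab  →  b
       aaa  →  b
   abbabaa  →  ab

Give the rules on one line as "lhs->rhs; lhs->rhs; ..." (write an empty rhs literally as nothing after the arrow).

aa->; aaa->b; bba->bb; bbb->b

  | babba => babb
  | bba => bb
  | bbababa => bbbaba => baba
  | aab => b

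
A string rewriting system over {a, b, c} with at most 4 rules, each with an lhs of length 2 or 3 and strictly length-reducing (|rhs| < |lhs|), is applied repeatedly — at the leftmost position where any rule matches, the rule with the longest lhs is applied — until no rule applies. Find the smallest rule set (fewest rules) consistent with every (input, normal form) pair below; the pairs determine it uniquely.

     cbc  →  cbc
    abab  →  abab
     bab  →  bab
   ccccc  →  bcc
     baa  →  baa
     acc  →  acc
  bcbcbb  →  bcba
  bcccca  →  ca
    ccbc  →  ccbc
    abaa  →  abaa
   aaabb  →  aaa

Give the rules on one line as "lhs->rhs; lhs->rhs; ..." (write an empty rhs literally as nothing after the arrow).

bb->; cbb->a; ccc->b

  | cbc
  | abab
  | bab
  | ccccc => bcc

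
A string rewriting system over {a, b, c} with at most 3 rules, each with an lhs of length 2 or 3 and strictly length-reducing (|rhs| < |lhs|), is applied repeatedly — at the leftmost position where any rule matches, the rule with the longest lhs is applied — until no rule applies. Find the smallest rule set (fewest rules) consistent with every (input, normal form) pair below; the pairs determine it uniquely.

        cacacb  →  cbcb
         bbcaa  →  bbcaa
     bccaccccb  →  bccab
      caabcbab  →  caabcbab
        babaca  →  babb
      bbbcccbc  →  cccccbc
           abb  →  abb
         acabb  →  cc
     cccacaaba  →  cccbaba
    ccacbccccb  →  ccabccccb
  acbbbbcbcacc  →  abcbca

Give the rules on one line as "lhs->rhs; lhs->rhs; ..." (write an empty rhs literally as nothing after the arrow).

ac->a; aca->b; bbb->cc

  | cacacb => cbcb
  | bbcaa
  | bccaccccb => bccacccb => bccaccb => bccacb => bccab
  | caabcbab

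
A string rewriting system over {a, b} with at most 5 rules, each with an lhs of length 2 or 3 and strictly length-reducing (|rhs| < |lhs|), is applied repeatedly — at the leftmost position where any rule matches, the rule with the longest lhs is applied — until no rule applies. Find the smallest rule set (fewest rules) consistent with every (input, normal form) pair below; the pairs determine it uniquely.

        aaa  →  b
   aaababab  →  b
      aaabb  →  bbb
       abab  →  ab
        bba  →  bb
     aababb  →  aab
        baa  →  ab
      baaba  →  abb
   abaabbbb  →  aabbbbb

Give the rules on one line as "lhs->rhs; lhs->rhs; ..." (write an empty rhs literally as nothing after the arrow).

aaa->b; ba->b; baa->ab; bab->ba

  | aaa => b
  | aaababab => bbabab => bbaab => babb => bab => ba => b
  | aaabb => bbb
  | abab => aba => ab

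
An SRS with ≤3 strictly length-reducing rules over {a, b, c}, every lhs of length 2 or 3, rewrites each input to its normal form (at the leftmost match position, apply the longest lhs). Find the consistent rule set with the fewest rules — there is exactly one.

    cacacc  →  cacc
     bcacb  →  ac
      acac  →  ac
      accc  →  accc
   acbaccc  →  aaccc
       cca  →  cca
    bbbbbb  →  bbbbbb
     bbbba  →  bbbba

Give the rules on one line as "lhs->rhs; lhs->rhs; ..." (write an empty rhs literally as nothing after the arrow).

aca->a; bca->ac; cb->

  | cacacc => cacc
  | bcacb => accb => ac
  | acac => ac
  | accc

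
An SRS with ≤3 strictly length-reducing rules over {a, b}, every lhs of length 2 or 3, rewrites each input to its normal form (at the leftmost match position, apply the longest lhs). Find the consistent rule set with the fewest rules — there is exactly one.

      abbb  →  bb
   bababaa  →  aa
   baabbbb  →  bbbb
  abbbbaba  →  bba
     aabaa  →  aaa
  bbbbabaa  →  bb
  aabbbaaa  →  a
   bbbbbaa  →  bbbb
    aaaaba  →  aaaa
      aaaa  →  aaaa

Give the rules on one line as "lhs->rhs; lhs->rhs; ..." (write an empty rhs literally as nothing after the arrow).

ab->; baa->; bab->

  | abbb => bb
  | bababaa => abaa => aa
  | baabbbb => bbbb
  | abbbbaba => bbbaba => bba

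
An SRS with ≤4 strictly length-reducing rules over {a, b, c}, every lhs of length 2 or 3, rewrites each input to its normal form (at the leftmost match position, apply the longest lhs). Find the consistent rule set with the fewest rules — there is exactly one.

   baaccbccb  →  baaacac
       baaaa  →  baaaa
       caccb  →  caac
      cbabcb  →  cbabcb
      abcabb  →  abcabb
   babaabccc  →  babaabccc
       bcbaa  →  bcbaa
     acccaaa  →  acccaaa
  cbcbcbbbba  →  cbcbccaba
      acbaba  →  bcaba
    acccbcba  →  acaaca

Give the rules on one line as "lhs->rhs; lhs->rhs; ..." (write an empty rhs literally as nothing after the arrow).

acb->bc; bbb->ca; ccb->ac

  | baaccbccb => baaacccb => baaacac
  | baaaa
  | caccb => caac
  | cbabcb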